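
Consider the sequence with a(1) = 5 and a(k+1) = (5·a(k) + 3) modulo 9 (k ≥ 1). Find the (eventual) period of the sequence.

a(1) = 5,  a(2) = 1,  a(3) = 8,  a(4) = 7,  a(5) = 2,  a(6) = 4,  a(7) = 5.
The sequence repeats with period 6.

6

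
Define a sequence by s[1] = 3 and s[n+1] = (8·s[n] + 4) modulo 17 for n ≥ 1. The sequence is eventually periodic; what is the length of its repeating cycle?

We have s[1] = 3; s[2] = 11; s[3] = 7; s[4] = 9; s[5] = 8; s[6] = 0; s[7] = 4; s[8] = 2; s[9] = 3.
The sequence repeats with period 8.

8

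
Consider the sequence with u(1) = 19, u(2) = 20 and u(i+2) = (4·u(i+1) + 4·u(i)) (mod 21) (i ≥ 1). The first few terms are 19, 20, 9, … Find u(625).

19

Listing terms: u(1) = 19,  u(2) = 20,  u(3) = 9,  u(4) = 11,  u(5) = 17,  u(6) = 7,  u(7) = 12,  u(8) = 13,  u(9) = 16,  u(10) = 11,  u(11) = 3,  u(12) = 14,  u(13) = 5,  u(14) = 13,  u(15) = 9,  u(16) = 4,  u(17) = 10,  u(18) = 14,  u(19) = 12,  u(20) = 20,  u(21) = 2,  u(22) = 4,  u(23) = 3,  u(24) = 7,  u(25) = 19,  u(26) = 20.
The sequence repeats with period 24.
So u(625) = u(1 + ((625-1) mod 24)) = u(1) = 19.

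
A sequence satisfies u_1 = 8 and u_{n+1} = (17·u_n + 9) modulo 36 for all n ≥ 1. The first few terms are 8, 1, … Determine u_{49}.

Computing terms: u_1 = 8; u_2 = 1; u_3 = 26; u_4 = 19; u_5 = 8.
Since u_5 = u_1 = 8, the sequence is periodic with period 4.
So u_{49} = u_{1 + ((49-1) mod 4)} = u_1 = 8.

8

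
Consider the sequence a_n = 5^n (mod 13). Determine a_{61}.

5

We have a_1 = 5; a_2 = 12; a_3 = 8; a_4 = 1; a_5 = 5.
The sequence repeats with period 4.
So a_{61} = a_{1 + ((61-1) mod 4)} = a_1 = 5.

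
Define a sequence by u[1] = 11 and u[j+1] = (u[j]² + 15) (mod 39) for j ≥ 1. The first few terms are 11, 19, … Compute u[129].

37

Computing terms: u[1] = 11,  u[2] = 19,  u[3] = 25,  u[4] = 16,  u[5] = 37,  u[6] = 19.
Since u[6] = u[2] = 19, the sequence is eventually periodic: after a pre-period of length 1 it cycles with period 4.
For j ≥ 2, u[j] depends only on (j - 2) mod 4. (129 - 2) mod 4 = 3, so u[129] = u[5] = 37.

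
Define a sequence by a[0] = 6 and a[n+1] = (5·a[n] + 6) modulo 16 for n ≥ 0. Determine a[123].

Computing terms: a[0] = 6,  a[1] = 4,  a[2] = 10,  a[3] = 8,  a[4] = 14,  a[5] = 12,  a[6] = 2,  a[7] = 0,  a[8] = 6.
The sequence repeats with period 8.
So a[123] = a[0 + ((123-0) mod 8)] = a[3] = 8.

8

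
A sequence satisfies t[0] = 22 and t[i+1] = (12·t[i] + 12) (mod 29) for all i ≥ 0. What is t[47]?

25

t[0] = 22, t[1] = 15, t[2] = 18, t[3] = 25, t[4] = 22.
The sequence repeats with period 4.
So t[47] = t[0 + ((47-0) mod 4)] = t[3] = 25.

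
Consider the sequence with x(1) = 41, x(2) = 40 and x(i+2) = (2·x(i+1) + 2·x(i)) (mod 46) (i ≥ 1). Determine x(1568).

Listing terms: x(1) = 41; x(2) = 40; x(3) = 24; x(4) = 36; x(5) = 28; x(6) = 36; x(7) = 36; x(8) = 6; x(9) = 38; x(10) = 42; x(11) = 22; x(12) = 36; x(13) = 24; x(14) = 28; x(15) = 12; x(16) = 34; x(17) = 0; x(18) = 22; x(19) = 44; x(20) = 40; x(21) = 30; x(22) = 2; x(23) = 18; x(24) = 40; x(25) = 24.
Since (x(24), x(25)) = (x(2), x(3)) = (40, 24) (two consecutive terms determine the rest), the sequence is eventually periodic: after a pre-period of length 1 it cycles with period 22.
For i ≥ 2, x(i) depends only on (i - 2) mod 22. (1568 - 2) mod 22 = 4, so x(1568) = x(6) = 36.

36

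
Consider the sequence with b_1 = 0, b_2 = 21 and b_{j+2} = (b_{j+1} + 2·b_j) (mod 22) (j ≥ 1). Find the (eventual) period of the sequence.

b_1 = 0, b_2 = 21, b_3 = 21, b_4 = 19, b_5 = 17, b_6 = 11, b_7 = 1, b_8 = 1, b_9 = 3, b_{10} = 5, b_{11} = 11, b_{12} = 21, b_{13} = 21.
Since (b_{12}, b_{13}) = (b_2, b_3) = (21, 21) (two consecutive terms determine the rest), the sequence is eventually periodic: after a pre-period of length 1 it cycles with period 10.

10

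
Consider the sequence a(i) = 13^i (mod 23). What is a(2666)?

a(1) = 13; a(2) = 8; a(3) = 12; a(4) = 18; a(5) = 4; a(6) = 6; a(7) = 9; a(8) = 2; a(9) = 3; a(10) = 16; a(11) = 1; a(12) = 13.
Since a(12) = a(1) = 13, the sequence is periodic with period 11.
(2666 - 1) mod 11 = 3, so a(2666) = a(4) = 18.

18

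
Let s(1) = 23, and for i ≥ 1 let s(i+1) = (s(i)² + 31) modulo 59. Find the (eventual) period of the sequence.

Listing terms: s(1) = 23,  s(2) = 29,  s(3) = 46,  s(4) = 23.
The sequence repeats with period 3.

3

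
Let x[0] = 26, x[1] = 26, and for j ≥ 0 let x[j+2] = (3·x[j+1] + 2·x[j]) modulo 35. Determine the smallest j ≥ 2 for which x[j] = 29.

Computing terms: x[0] = 26; x[1] = 26; x[2] = 25; x[3] = 22; x[4] = 11; x[5] = 7; x[6] = 8; x[7] = 3; x[8] = 25; x[9] = 11; x[10] = 13; x[11] = 26; x[12] = 34; x[13] = 14; x[14] = 5; x[15] = 8; x[16] = 34; x[17] = 13; x[18] = 2; x[19] = 32; x[20] = 30; x[21] = 14; x[22] = 32; x[23] = 19; x[24] = 16; x[25] = 16; x[26] = 10; x[27] = 27; x[28] = 31; x[29] = 7; x[30] = 13; x[31] = 18; x[32] = 10; x[33] = 31; x[34] = 8; x[35] = 16; x[36] = 29; x[37] = 14; x[38] = 30; x[39] = 13; x[40] = 29; x[41] = 8; x[42] = 12; x[43] = 17; x[44] = 5; x[45] = 14; x[46] = 17; x[47] = 9; x[48] = 26; x[49] = 26.
The sequence repeats with period 48.
The value 29 first appears (with j ≥ 2) at x[36].

36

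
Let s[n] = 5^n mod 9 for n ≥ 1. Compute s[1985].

2

Computing terms: s[1] = 5, s[2] = 7, s[3] = 8, s[4] = 4, s[5] = 2, s[6] = 1, s[7] = 5.
Since s[7] = s[1] = 5, the sequence is periodic with period 6.
So s[1985] = s[1 + ((1985-1) mod 6)] = s[5] = 2.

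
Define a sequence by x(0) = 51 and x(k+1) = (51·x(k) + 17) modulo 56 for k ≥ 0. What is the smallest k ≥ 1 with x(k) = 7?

10

We have x(0) = 51,  x(1) = 42,  x(2) = 31,  x(3) = 30,  x(4) = 35,  x(5) = 10,  x(6) = 23,  x(7) = 14,  x(8) = 3,  x(9) = 2,  x(10) = 7,  x(11) = 38,  x(12) = 51.
Since x(12) = x(0) = 51, the sequence is periodic with period 12.
The value 7 first appears (with k ≥ 1) at x(10).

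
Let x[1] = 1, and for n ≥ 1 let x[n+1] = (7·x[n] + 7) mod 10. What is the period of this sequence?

x[1] = 1; x[2] = 4; x[3] = 5; x[4] = 2; x[5] = 1.
Since x[5] = x[1] = 1, the sequence is periodic with period 4.

4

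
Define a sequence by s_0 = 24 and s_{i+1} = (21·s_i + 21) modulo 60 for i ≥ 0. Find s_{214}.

18

Listing terms: s_0 = 24, s_1 = 45, s_2 = 6, s_3 = 27, s_4 = 48, s_5 = 9, s_6 = 30, s_7 = 51, s_8 = 12, s_9 = 33, s_{10} = 54, s_{11} = 15, s_{12} = 36, s_{13} = 57, s_{14} = 18, s_{15} = 39, s_{16} = 0, s_{17} = 21, s_{18} = 42, s_{19} = 3, s_{20} = 24.
The sequence repeats with period 20.
So s_{214} = s_{0 + ((214-0) mod 20)} = s_{14} = 18.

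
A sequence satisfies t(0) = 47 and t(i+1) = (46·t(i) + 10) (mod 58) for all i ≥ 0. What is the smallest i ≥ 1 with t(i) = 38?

Listing terms: t(0) = 47, t(1) = 26, t(2) = 46, t(3) = 38, t(4) = 18, t(5) = 26.
Since t(5) = t(1) = 26, the sequence is eventually periodic: after a pre-period of length 1 it cycles with period 4.
The value 38 first appears (with i ≥ 1) at t(3).

3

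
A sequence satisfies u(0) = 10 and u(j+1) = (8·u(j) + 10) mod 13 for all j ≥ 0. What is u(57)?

12

Computing terms: u(0) = 10,  u(1) = 12,  u(2) = 2,  u(3) = 0,  u(4) = 10.
Since u(4) = u(0) = 10, the sequence is periodic with period 4.
So u(57) = u(0 + ((57-0) mod 4)) = u(1) = 12.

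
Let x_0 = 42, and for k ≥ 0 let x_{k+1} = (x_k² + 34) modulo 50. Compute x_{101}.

48

x_0 = 42,  x_1 = 48,  x_2 = 38,  x_3 = 28,  x_4 = 18,  x_5 = 8,  x_6 = 48.
Since x_6 = x_1 = 48, the sequence is eventually periodic: after a pre-period of length 1 it cycles with period 5.
For k ≥ 1, x_k depends only on (k - 1) mod 5. (101 - 1) mod 5 = 0, so x_{101} = x_1 = 48.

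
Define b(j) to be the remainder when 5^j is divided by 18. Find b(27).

17

Computing terms: b(0) = 1; b(1) = 5; b(2) = 7; b(3) = 17; b(4) = 13; b(5) = 11; b(6) = 1.
The sequence repeats with period 6.
So b(27) = b(0 + ((27-0) mod 6)) = b(3) = 17.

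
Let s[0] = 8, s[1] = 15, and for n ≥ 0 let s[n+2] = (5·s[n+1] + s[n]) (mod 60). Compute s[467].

Computing terms: s[0] = 8,  s[1] = 15,  s[2] = 23,  s[3] = 10,  s[4] = 13,  s[5] = 15,  s[6] = 28,  s[7] = 35,  s[8] = 23,  s[9] = 30,  s[10] = 53,  s[11] = 55,  s[12] = 28,  s[13] = 15,  s[14] = 43,  s[15] = 50,  s[16] = 53,  s[17] = 15,  s[18] = 8,  s[19] = 55,  s[20] = 43,  s[21] = 30,  s[22] = 13,  s[23] = 35,  s[24] = 8,  s[25] = 15.
Since (s[24], s[25]) = (s[0], s[1]) = (8, 15) (two consecutive terms determine the rest), the sequence is periodic with period 24.
So s[467] = s[0 + ((467-0) mod 24)] = s[11] = 55.

55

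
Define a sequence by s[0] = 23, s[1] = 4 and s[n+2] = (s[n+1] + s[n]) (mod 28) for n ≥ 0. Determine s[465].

11

s[0] = 23, s[1] = 4, s[2] = 27, s[3] = 3, s[4] = 2, s[5] = 5, s[6] = 7, s[7] = 12, s[8] = 19, s[9] = 3, s[10] = 22, s[11] = 25, s[12] = 19, s[13] = 16, s[14] = 7, s[15] = 23, s[16] = 2, s[17] = 25, s[18] = 27, s[19] = 24, s[20] = 23, s[21] = 19, s[22] = 14, s[23] = 5, s[24] = 19, s[25] = 24, s[26] = 15, s[27] = 11, s[28] = 26, s[29] = 9, s[30] = 7, s[31] = 16, s[32] = 23, s[33] = 11, s[34] = 6, s[35] = 17, s[36] = 23, s[37] = 12, s[38] = 7, s[39] = 19, s[40] = 26, s[41] = 17, s[42] = 15, s[43] = 4, s[44] = 19, s[45] = 23, s[46] = 14, s[47] = 9, s[48] = 23, s[49] = 4.
Since (s[48], s[49]) = (s[0], s[1]) = (23, 4) (two consecutive terms determine the rest), the sequence is periodic with period 48.
(465 - 0) mod 48 = 33, so s[465] = s[33] = 11.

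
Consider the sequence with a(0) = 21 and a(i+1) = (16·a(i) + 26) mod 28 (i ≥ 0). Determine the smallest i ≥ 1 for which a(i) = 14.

3

We have a(0) = 21, a(1) = 26, a(2) = 22, a(3) = 14, a(4) = 26.
Since a(4) = a(1) = 26, the sequence is eventually periodic: after a pre-period of length 1 it cycles with period 3.
The value 14 first appears (with i ≥ 1) at a(3).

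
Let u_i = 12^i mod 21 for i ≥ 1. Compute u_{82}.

We have u_1 = 12; u_2 = 18; u_3 = 6; u_4 = 9; u_5 = 3; u_6 = 15; u_7 = 12.
Since u_7 = u_1 = 12, the sequence is periodic with period 6.
So u_{82} = u_{1 + ((82-1) mod 6)} = u_4 = 9.

9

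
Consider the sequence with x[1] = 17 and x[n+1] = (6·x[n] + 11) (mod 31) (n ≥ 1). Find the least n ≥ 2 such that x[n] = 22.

4

Listing terms: x[1] = 17, x[2] = 20, x[3] = 7, x[4] = 22, x[5] = 19, x[6] = 1, x[7] = 17.
Since x[7] = x[1] = 17, the sequence is periodic with period 6.
The value 22 first appears (with n ≥ 2) at x[4].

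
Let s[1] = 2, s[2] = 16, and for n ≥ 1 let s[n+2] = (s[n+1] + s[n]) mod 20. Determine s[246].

6

Listing terms: s[1] = 2; s[2] = 16; s[3] = 18; s[4] = 14; s[5] = 12; s[6] = 6; s[7] = 18; s[8] = 4; s[9] = 2; s[10] = 6; s[11] = 8; s[12] = 14; s[13] = 2; s[14] = 16.
The sequence repeats with period 12.
(246 - 1) mod 12 = 5, so s[246] = s[6] = 6.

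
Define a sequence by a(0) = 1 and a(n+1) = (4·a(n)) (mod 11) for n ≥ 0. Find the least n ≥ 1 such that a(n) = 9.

Computing terms: a(0) = 1; a(1) = 4; a(2) = 5; a(3) = 9; a(4) = 3; a(5) = 1.
The sequence repeats with period 5.
The value 9 first appears (with n ≥ 1) at a(3).

3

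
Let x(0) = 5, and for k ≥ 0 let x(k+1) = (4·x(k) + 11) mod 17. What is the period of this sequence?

4

We have x(0) = 5,  x(1) = 14,  x(2) = 16,  x(3) = 7,  x(4) = 5.
Since x(4) = x(0) = 5, the sequence is periodic with period 4.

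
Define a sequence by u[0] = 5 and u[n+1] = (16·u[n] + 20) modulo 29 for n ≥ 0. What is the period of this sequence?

Listing terms: u[0] = 5; u[1] = 13; u[2] = 25; u[3] = 14; u[4] = 12; u[5] = 9; u[6] = 19; u[7] = 5.
Since u[7] = u[0] = 5, the sequence is periodic with period 7.

7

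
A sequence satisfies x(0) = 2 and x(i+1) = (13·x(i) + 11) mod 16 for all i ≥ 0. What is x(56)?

10

We have x(0) = 2, x(1) = 5, x(2) = 12, x(3) = 7, x(4) = 6, x(5) = 9, x(6) = 0, x(7) = 11, x(8) = 10, x(9) = 13, x(10) = 4, x(11) = 15, x(12) = 14, x(13) = 1, x(14) = 8, x(15) = 3, x(16) = 2.
Since x(16) = x(0) = 2, the sequence is periodic with period 16.
(56 - 0) mod 16 = 8, so x(56) = x(8) = 10.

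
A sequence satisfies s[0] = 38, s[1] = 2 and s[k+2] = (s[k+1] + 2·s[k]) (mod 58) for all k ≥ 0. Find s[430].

48

Computing terms: s[0] = 38, s[1] = 2, s[2] = 20, s[3] = 24, s[4] = 6, s[5] = 54, s[6] = 8, s[7] = 0, s[8] = 16, s[9] = 16, s[10] = 48, s[11] = 22, s[12] = 2, s[13] = 46, s[14] = 50, s[15] = 26, s[16] = 10, s[17] = 4, s[18] = 24, s[19] = 32, s[20] = 22, s[21] = 28, s[22] = 14, s[23] = 12, s[24] = 40, s[25] = 6, s[26] = 28, s[27] = 40, s[28] = 38, s[29] = 2.
The sequence repeats with period 28.
(430 - 0) mod 28 = 10, so s[430] = s[10] = 48.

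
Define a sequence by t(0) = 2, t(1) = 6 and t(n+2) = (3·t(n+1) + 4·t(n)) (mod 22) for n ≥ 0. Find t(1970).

Computing terms: t(0) = 2,  t(1) = 6,  t(2) = 4,  t(3) = 14,  t(4) = 14,  t(5) = 10,  t(6) = 20,  t(7) = 12,  t(8) = 6,  t(9) = 0,  t(10) = 2,  t(11) = 6.
The sequence repeats with period 10.
So t(1970) = t(0 + ((1970-0) mod 10)) = t(0) = 2.

2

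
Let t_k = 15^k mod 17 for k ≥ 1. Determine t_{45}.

We have t_1 = 15; t_2 = 4; t_3 = 9; t_4 = 16; t_5 = 2; t_6 = 13; t_7 = 8; t_8 = 1; t_9 = 15.
The sequence repeats with period 8.
So t_{45} = t_{1 + ((45-1) mod 8)} = t_5 = 2.

2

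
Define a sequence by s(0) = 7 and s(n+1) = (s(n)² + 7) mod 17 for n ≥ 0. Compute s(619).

s(0) = 7,  s(1) = 5,  s(2) = 15,  s(3) = 11,  s(4) = 9,  s(5) = 3,  s(6) = 16,  s(7) = 8,  s(8) = 3.
Since s(8) = s(5) = 3, the sequence is eventually periodic: after a pre-period of length 5 it cycles with period 3.
For n ≥ 5, s(n) depends only on (n - 5) mod 3. (619 - 5) mod 3 = 2, so s(619) = s(7) = 8.

8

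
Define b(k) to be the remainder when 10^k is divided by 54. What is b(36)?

Computing terms: b(1) = 10,  b(2) = 46,  b(3) = 28,  b(4) = 10.
The sequence repeats with period 3.
So b(36) = b(1 + ((36-1) mod 3)) = b(3) = 28.

28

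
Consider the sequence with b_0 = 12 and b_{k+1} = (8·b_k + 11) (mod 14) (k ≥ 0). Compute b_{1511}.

We have b_0 = 12, b_1 = 9, b_2 = 13, b_3 = 3, b_4 = 7, b_5 = 11, b_6 = 1, b_7 = 5, b_8 = 9.
Since b_8 = b_1 = 9, the sequence is eventually periodic: after a pre-period of length 1 it cycles with period 7.
For k ≥ 1, b_k depends only on (k - 1) mod 7. (1511 - 1) mod 7 = 5, so b_{1511} = b_6 = 1.

1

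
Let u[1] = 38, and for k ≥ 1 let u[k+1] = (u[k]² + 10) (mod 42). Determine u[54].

14

Listing terms: u[1] = 38, u[2] = 26, u[3] = 14, u[4] = 38.
Since u[4] = u[1] = 38, the sequence is periodic with period 3.
(54 - 1) mod 3 = 2, so u[54] = u[3] = 14.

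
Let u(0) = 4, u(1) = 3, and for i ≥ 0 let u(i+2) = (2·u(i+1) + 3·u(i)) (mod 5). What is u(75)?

0

We have u(0) = 4,  u(1) = 3,  u(2) = 3,  u(3) = 0,  u(4) = 4,  u(5) = 3.
Since (u(4), u(5)) = (u(0), u(1)) = (4, 3) (two consecutive terms determine the rest), the sequence is periodic with period 4.
(75 - 0) mod 4 = 3, so u(75) = u(3) = 0.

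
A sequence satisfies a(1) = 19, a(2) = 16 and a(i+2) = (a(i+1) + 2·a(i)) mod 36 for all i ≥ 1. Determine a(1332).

30

Listing terms: a(1) = 19, a(2) = 16, a(3) = 18, a(4) = 14, a(5) = 14, a(6) = 6, a(7) = 34, a(8) = 10, a(9) = 6, a(10) = 26, a(11) = 2, a(12) = 18, a(13) = 22, a(14) = 22, a(15) = 30, a(16) = 2, a(17) = 26, a(18) = 30, a(19) = 10, a(20) = 34, a(21) = 18, a(22) = 14.
Since (a(21), a(22)) = (a(3), a(4)) = (18, 14) (two consecutive terms determine the rest), the sequence is eventually periodic: after a pre-period of length 2 it cycles with period 18.
For i ≥ 3, a(i) depends only on (i - 3) mod 18. (1332 - 3) mod 18 = 15, so a(1332) = a(18) = 30.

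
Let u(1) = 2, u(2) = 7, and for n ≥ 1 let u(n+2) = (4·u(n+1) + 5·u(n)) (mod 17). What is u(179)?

4

We have u(1) = 2,  u(2) = 7,  u(3) = 4,  u(4) = 0,  u(5) = 3,  u(6) = 12,  u(7) = 12,  u(8) = 6,  u(9) = 16,  u(10) = 9,  u(11) = 14,  u(12) = 16,  u(13) = 15,  u(14) = 4,  u(15) = 6,  u(16) = 10,  u(17) = 2,  u(18) = 7.
The sequence repeats with period 16.
(179 - 1) mod 16 = 2, so u(179) = u(3) = 4.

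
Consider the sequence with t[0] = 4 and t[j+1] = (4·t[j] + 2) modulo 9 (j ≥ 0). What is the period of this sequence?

We have t[0] = 4; t[1] = 0; t[2] = 2; t[3] = 1; t[4] = 6; t[5] = 8; t[6] = 7; t[7] = 3; t[8] = 5; t[9] = 4.
The sequence repeats with period 9.

9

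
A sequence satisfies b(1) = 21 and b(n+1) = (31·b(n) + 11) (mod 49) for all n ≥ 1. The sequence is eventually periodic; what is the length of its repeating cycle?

b(1) = 21,  b(2) = 25,  b(3) = 2,  b(4) = 24,  b(5) = 20,  b(6) = 43,  b(7) = 21.
The sequence repeats with period 6.

6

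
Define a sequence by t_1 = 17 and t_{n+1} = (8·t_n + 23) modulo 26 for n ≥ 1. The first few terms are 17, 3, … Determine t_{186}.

Listing terms: t_1 = 17, t_2 = 3, t_3 = 21, t_4 = 9, t_5 = 17.
The sequence repeats with period 4.
So t_{186} = t_{1 + ((186-1) mod 4)} = t_2 = 3.

3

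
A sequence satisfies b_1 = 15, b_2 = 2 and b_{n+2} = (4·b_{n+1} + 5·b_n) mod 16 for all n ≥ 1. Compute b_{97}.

15

Computing terms: b_1 = 15, b_2 = 2, b_3 = 3, b_4 = 6, b_5 = 7, b_6 = 10, b_7 = 11, b_8 = 14, b_9 = 15, b_{10} = 2.
Since (b_9, b_{10}) = (b_1, b_2) = (15, 2) (two consecutive terms determine the rest), the sequence is periodic with period 8.
(97 - 1) mod 8 = 0, so b_{97} = b_1 = 15.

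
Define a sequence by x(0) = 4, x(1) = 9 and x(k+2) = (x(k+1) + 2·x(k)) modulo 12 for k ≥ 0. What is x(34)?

9

We have x(0) = 4, x(1) = 9, x(2) = 5, x(3) = 11, x(4) = 9, x(5) = 7, x(6) = 1, x(7) = 3, x(8) = 5, x(9) = 11.
Since (x(8), x(9)) = (x(2), x(3)) = (5, 11) (two consecutive terms determine the rest), the sequence is eventually periodic: after a pre-period of length 2 it cycles with period 6.
For k ≥ 2, x(k) depends only on (k - 2) mod 6. (34 - 2) mod 6 = 2, so x(34) = x(4) = 9.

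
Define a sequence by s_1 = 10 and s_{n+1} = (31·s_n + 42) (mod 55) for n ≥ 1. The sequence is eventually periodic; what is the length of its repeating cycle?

Listing terms: s_1 = 10; s_2 = 22; s_3 = 9; s_4 = 46; s_5 = 38; s_6 = 10.
Since s_6 = s_1 = 10, the sequence is periodic with period 5.

5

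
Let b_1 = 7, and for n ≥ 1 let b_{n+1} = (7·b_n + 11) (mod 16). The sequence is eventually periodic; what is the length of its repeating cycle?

4

Listing terms: b_1 = 7,  b_2 = 12,  b_3 = 15,  b_4 = 4,  b_5 = 7.
Since b_5 = b_1 = 7, the sequence is periodic with period 4.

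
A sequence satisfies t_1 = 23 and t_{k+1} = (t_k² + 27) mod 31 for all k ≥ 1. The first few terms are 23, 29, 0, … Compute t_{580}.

4

Listing terms: t_1 = 23; t_2 = 29; t_3 = 0; t_4 = 27; t_5 = 12; t_6 = 16; t_7 = 4; t_8 = 12.
Since t_8 = t_5 = 12, the sequence is eventually periodic: after a pre-period of length 4 it cycles with period 3.
For k ≥ 5, t_k depends only on (k - 5) mod 3. (580 - 5) mod 3 = 2, so t_{580} = t_7 = 4.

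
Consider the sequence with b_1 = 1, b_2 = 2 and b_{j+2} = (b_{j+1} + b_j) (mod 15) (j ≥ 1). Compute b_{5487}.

6

b_1 = 1, b_2 = 2, b_3 = 3, b_4 = 5, b_5 = 8, b_6 = 13, b_7 = 6, b_8 = 4, b_9 = 10, b_{10} = 14, b_{11} = 9, b_{12} = 8, b_{13} = 2, b_{14} = 10, b_{15} = 12, b_{16} = 7, b_{17} = 4, b_{18} = 11, b_{19} = 0, b_{20} = 11, b_{21} = 11, b_{22} = 7, b_{23} = 3, b_{24} = 10, b_{25} = 13, b_{26} = 8, b_{27} = 6, b_{28} = 14, b_{29} = 5, b_{30} = 4, b_{31} = 9, b_{32} = 13, b_{33} = 7, b_{34} = 5, b_{35} = 12, b_{36} = 2, b_{37} = 14, b_{38} = 1, b_{39} = 0, b_{40} = 1, b_{41} = 1, b_{42} = 2.
The sequence repeats with period 40.
(5487 - 1) mod 40 = 6, so b_{5487} = b_7 = 6.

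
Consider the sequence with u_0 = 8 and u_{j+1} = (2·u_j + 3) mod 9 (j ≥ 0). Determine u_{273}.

u_0 = 8,  u_1 = 1,  u_2 = 5,  u_3 = 4,  u_4 = 2,  u_5 = 7,  u_6 = 8.
Since u_6 = u_0 = 8, the sequence is periodic with period 6.
So u_{273} = u_{0 + ((273-0) mod 6)} = u_3 = 4.

4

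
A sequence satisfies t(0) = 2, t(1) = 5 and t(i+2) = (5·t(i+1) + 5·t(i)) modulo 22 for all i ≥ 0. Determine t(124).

9

Listing terms: t(0) = 2; t(1) = 5; t(2) = 13; t(3) = 2; t(4) = 9; t(5) = 11; t(6) = 12; t(7) = 5; t(8) = 19; t(9) = 10; t(10) = 13; t(11) = 5; t(12) = 2; t(13) = 13; t(14) = 9; t(15) = 0; t(16) = 1; t(17) = 5; t(18) = 8; t(19) = 21; t(20) = 13; t(21) = 16; t(22) = 13; t(23) = 13; t(24) = 20; t(25) = 11; t(26) = 1; t(27) = 16; t(28) = 19; t(29) = 21; t(30) = 2; t(31) = 5.
The sequence repeats with period 30.
So t(124) = t(0 + ((124-0) mod 30)) = t(4) = 9.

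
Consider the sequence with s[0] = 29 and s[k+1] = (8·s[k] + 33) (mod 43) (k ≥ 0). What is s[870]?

Listing terms: s[0] = 29, s[1] = 7, s[2] = 3, s[3] = 14, s[4] = 16, s[5] = 32, s[6] = 31, s[7] = 23, s[8] = 2, s[9] = 6, s[10] = 38, s[11] = 36, s[12] = 20, s[13] = 21, s[14] = 29.
The sequence repeats with period 14.
(870 - 0) mod 14 = 2, so s[870] = s[2] = 3.

3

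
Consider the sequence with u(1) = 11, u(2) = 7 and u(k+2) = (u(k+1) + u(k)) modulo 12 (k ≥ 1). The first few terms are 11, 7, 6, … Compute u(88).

5

We have u(1) = 11; u(2) = 7; u(3) = 6; u(4) = 1; u(5) = 7; u(6) = 8; u(7) = 3; u(8) = 11; u(9) = 2; u(10) = 1; u(11) = 3; u(12) = 4; u(13) = 7; u(14) = 11; u(15) = 6; u(16) = 5; u(17) = 11; u(18) = 4; u(19) = 3; u(20) = 7; u(21) = 10; u(22) = 5; u(23) = 3; u(24) = 8; u(25) = 11; u(26) = 7.
Since (u(25), u(26)) = (u(1), u(2)) = (11, 7) (two consecutive terms determine the rest), the sequence is periodic with period 24.
So u(88) = u(1 + ((88-1) mod 24)) = u(16) = 5.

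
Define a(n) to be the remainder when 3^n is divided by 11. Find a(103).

Computing terms: a(1) = 3, a(2) = 9, a(3) = 5, a(4) = 4, a(5) = 1, a(6) = 3.
The sequence repeats with period 5.
So a(103) = a(1 + ((103-1) mod 5)) = a(3) = 5.

5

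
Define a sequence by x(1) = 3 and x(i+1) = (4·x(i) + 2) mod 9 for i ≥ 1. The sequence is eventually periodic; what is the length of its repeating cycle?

9

Listing terms: x(1) = 3, x(2) = 5, x(3) = 4, x(4) = 0, x(5) = 2, x(6) = 1, x(7) = 6, x(8) = 8, x(9) = 7, x(10) = 3.
The sequence repeats with period 9.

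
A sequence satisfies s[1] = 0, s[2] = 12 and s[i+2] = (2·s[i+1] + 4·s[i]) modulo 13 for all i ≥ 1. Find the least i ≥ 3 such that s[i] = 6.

10

We have s[1] = 0,  s[2] = 12,  s[3] = 11,  s[4] = 5,  s[5] = 2,  s[6] = 11,  s[7] = 4,  s[8] = 0,  s[9] = 3,  s[10] = 6,  s[11] = 11,  s[12] = 7,  s[13] = 6,  s[14] = 1,  s[15] = 0,  s[16] = 4,  s[17] = 8,  s[18] = 6,  s[19] = 5,  s[20] = 8,  s[21] = 10,  s[22] = 0,  s[23] = 1,  s[24] = 2,  s[25] = 8,  s[26] = 11,  s[27] = 2,  s[28] = 9,  s[29] = 0,  s[30] = 10,  s[31] = 7,  s[32] = 2,  s[33] = 6,  s[34] = 7,  s[35] = 12,  s[36] = 0,  s[37] = 9,  s[38] = 5,  s[39] = 7,  s[40] = 8,  s[41] = 5,  s[42] = 3,  s[43] = 0,  s[44] = 12.
Since (s[43], s[44]) = (s[1], s[2]) = (0, 12) (two consecutive terms determine the rest), the sequence is periodic with period 42.
The value 6 first appears (with i ≥ 3) at s[10].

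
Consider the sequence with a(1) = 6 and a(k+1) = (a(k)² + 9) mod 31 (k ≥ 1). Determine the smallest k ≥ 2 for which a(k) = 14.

2

Computing terms: a(1) = 6, a(2) = 14, a(3) = 19, a(4) = 29, a(5) = 13, a(6) = 23, a(7) = 11, a(8) = 6.
The sequence repeats with period 7.
The value 14 first appears (with k ≥ 2) at a(2).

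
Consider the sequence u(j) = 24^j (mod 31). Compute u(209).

22

u(1) = 24; u(2) = 18; u(3) = 29; u(4) = 14; u(5) = 26; u(6) = 4; u(7) = 3; u(8) = 10; u(9) = 23; u(10) = 25; u(11) = 11; u(12) = 16; u(13) = 12; u(14) = 9; u(15) = 30; u(16) = 7; u(17) = 13; u(18) = 2; u(19) = 17; u(20) = 5; u(21) = 27; u(22) = 28; u(23) = 21; u(24) = 8; u(25) = 6; u(26) = 20; u(27) = 15; u(28) = 19; u(29) = 22; u(30) = 1; u(31) = 24.
Since u(31) = u(1) = 24, the sequence is periodic with period 30.
So u(209) = u(1 + ((209-1) mod 30)) = u(29) = 22.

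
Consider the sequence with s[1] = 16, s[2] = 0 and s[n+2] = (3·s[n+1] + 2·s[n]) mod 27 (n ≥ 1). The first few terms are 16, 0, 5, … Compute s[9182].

0

Computing terms: s[1] = 16, s[2] = 0, s[3] = 5, s[4] = 15, s[5] = 1, s[6] = 6, s[7] = 20, s[8] = 18, s[9] = 13, s[10] = 21, s[11] = 8, s[12] = 12, s[13] = 25, s[14] = 18, s[15] = 23, s[16] = 24, s[17] = 10, s[18] = 24, s[19] = 11, s[20] = 0, s[21] = 22, s[22] = 12, s[23] = 26, s[24] = 21, s[25] = 7, s[26] = 9, s[27] = 14, s[28] = 6, s[29] = 19, s[30] = 15, s[31] = 2, s[32] = 9, s[33] = 4, s[34] = 3, s[35] = 17, s[36] = 3, s[37] = 16, s[38] = 0.
Since (s[37], s[38]) = (s[1], s[2]) = (16, 0) (two consecutive terms determine the rest), the sequence is periodic with period 36.
So s[9182] = s[1 + ((9182-1) mod 36)] = s[2] = 0.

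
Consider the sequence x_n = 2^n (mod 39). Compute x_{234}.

25

We have x_0 = 1, x_1 = 2, x_2 = 4, x_3 = 8, x_4 = 16, x_5 = 32, x_6 = 25, x_7 = 11, x_8 = 22, x_9 = 5, x_{10} = 10, x_{11} = 20, x_{12} = 1.
The sequence repeats with period 12.
(234 - 0) mod 12 = 6, so x_{234} = x_6 = 25.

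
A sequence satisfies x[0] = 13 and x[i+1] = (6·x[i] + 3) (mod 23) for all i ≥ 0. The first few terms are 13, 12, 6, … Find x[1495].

17

x[0] = 13,  x[1] = 12,  x[2] = 6,  x[3] = 16,  x[4] = 7,  x[5] = 22,  x[6] = 20,  x[7] = 8,  x[8] = 5,  x[9] = 10,  x[10] = 17,  x[11] = 13.
The sequence repeats with period 11.
(1495 - 0) mod 11 = 10, so x[1495] = x[10] = 17.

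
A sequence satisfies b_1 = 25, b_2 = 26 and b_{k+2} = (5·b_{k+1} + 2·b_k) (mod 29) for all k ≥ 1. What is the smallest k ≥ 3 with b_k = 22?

We have b_1 = 25, b_2 = 26, b_3 = 6, b_4 = 24, b_5 = 16, b_6 = 12, b_7 = 5, b_8 = 20, b_9 = 23, b_{10} = 10, b_{11} = 9, b_{12} = 7, b_{13} = 24, b_{14} = 18, b_{15} = 22, b_{16} = 1, b_{17} = 20, b_{18} = 15, b_{19} = 28, b_{20} = 25, b_{21} = 7, b_{22} = 27, b_{23} = 4, b_{24} = 16, b_{25} = 1, b_{26} = 8, b_{27} = 13, b_{28} = 23, b_{29} = 25, b_{30} = 26.
The sequence repeats with period 28.
The value 22 first appears (with k ≥ 3) at b_{15}.

15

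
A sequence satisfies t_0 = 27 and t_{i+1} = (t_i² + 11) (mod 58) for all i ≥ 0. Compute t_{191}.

4

Computing terms: t_0 = 27; t_1 = 44; t_2 = 33; t_3 = 56; t_4 = 15; t_5 = 4; t_6 = 27.
Since t_6 = t_0 = 27, the sequence is periodic with period 6.
So t_{191} = t_{0 + ((191-0) mod 6)} = t_5 = 4.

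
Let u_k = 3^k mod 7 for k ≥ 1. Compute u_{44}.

Computing terms: u_1 = 3; u_2 = 2; u_3 = 6; u_4 = 4; u_5 = 5; u_6 = 1; u_7 = 3.
Since u_7 = u_1 = 3, the sequence is periodic with period 6.
(44 - 1) mod 6 = 1, so u_{44} = u_2 = 2.

2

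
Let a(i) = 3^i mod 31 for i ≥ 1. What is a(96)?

16

Computing terms: a(1) = 3; a(2) = 9; a(3) = 27; a(4) = 19; a(5) = 26; a(6) = 16; a(7) = 17; a(8) = 20; a(9) = 29; a(10) = 25; a(11) = 13; a(12) = 8; a(13) = 24; a(14) = 10; a(15) = 30; a(16) = 28; a(17) = 22; a(18) = 4; a(19) = 12; a(20) = 5; a(21) = 15; a(22) = 14; a(23) = 11; a(24) = 2; a(25) = 6; a(26) = 18; a(27) = 23; a(28) = 7; a(29) = 21; a(30) = 1; a(31) = 3.
The sequence repeats with period 30.
(96 - 1) mod 30 = 5, so a(96) = a(6) = 16.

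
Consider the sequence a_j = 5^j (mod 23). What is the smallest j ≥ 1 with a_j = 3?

We have a_0 = 1, a_1 = 5, a_2 = 2, a_3 = 10, a_4 = 4, a_5 = 20, a_6 = 8, a_7 = 17, a_8 = 16, a_9 = 11, a_{10} = 9, a_{11} = 22, a_{12} = 18, a_{13} = 21, a_{14} = 13, a_{15} = 19, a_{16} = 3, a_{17} = 15, a_{18} = 6, a_{19} = 7, a_{20} = 12, a_{21} = 14, a_{22} = 1.
The sequence repeats with period 22.
The value 3 first appears (with j ≥ 1) at a_{16}.

16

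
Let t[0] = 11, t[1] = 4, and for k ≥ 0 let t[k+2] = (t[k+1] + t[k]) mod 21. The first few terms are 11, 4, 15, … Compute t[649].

10

Computing terms: t[0] = 11; t[1] = 4; t[2] = 15; t[3] = 19; t[4] = 13; t[5] = 11; t[6] = 3; t[7] = 14; t[8] = 17; t[9] = 10; t[10] = 6; t[11] = 16; t[12] = 1; t[13] = 17; t[14] = 18; t[15] = 14; t[16] = 11; t[17] = 4.
The sequence repeats with period 16.
So t[649] = t[0 + ((649-0) mod 16)] = t[9] = 10.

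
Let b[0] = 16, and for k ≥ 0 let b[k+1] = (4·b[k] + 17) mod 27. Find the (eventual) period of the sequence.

Listing terms: b[0] = 16, b[1] = 0, b[2] = 17, b[3] = 4, b[4] = 6, b[5] = 14, b[6] = 19, b[7] = 12, b[8] = 11, b[9] = 7, b[10] = 18, b[11] = 8, b[12] = 22, b[13] = 24, b[14] = 5, b[15] = 10, b[16] = 3, b[17] = 2, b[18] = 25, b[19] = 9, b[20] = 26, b[21] = 13, b[22] = 15, b[23] = 23, b[24] = 1, b[25] = 21, b[26] = 20, b[27] = 16.
Since b[27] = b[0] = 16, the sequence is periodic with period 27.

27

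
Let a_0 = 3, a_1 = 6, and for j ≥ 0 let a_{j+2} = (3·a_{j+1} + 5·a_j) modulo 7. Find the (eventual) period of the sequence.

3

Computing terms: a_0 = 3,  a_1 = 6,  a_2 = 5,  a_3 = 3,  a_4 = 6.
The sequence repeats with period 3.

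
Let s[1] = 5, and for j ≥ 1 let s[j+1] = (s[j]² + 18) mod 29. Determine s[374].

Computing terms: s[1] = 5,  s[2] = 14,  s[3] = 11,  s[4] = 23,  s[5] = 25,  s[6] = 5.
The sequence repeats with period 5.
(374 - 1) mod 5 = 3, so s[374] = s[4] = 23.

23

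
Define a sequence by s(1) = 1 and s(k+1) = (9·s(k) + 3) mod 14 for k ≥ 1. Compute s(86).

12

Computing terms: s(1) = 1; s(2) = 12; s(3) = 13; s(4) = 8; s(5) = 5; s(6) = 6; s(7) = 1.
Since s(7) = s(1) = 1, the sequence is periodic with period 6.
(86 - 1) mod 6 = 1, so s(86) = s(2) = 12.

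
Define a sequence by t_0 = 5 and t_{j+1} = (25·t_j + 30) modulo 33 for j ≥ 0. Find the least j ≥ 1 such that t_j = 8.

3

Computing terms: t_0 = 5; t_1 = 23; t_2 = 11; t_3 = 8; t_4 = 32; t_5 = 5.
Since t_5 = t_0 = 5, the sequence is periodic with period 5.
The value 8 first appears (with j ≥ 1) at t_3.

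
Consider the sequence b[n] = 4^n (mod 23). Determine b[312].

Computing terms: b[1] = 4,  b[2] = 16,  b[3] = 18,  b[4] = 3,  b[5] = 12,  b[6] = 2,  b[7] = 8,  b[8] = 9,  b[9] = 13,  b[10] = 6,  b[11] = 1,  b[12] = 4.
Since b[12] = b[1] = 4, the sequence is periodic with period 11.
(312 - 1) mod 11 = 3, so b[312] = b[4] = 3.

3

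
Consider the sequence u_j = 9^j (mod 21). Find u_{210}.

15

u_0 = 1, u_1 = 9, u_2 = 18, u_3 = 15, u_4 = 9.
Since u_4 = u_1 = 9, the sequence is eventually periodic: after a pre-period of length 1 it cycles with period 3.
For j ≥ 1, u_j depends only on (j - 1) mod 3. (210 - 1) mod 3 = 2, so u_{210} = u_3 = 15.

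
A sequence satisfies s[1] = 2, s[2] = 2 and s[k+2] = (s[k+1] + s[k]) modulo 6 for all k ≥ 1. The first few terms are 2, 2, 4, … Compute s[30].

4

Computing terms: s[1] = 2, s[2] = 2, s[3] = 4, s[4] = 0, s[5] = 4, s[6] = 4, s[7] = 2, s[8] = 0, s[9] = 2, s[10] = 2.
The sequence repeats with period 8.
So s[30] = s[1 + ((30-1) mod 8)] = s[6] = 4.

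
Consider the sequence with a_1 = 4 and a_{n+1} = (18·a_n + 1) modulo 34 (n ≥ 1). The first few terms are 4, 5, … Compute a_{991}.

25

a_1 = 4; a_2 = 5; a_3 = 23; a_4 = 7; a_5 = 25; a_6 = 9; a_7 = 27; a_8 = 11; a_9 = 29; a_{10} = 13; a_{11} = 31; a_{12} = 15; a_{13} = 33; a_{14} = 17; a_{15} = 1; a_{16} = 19; a_{17} = 3; a_{18} = 21; a_{19} = 5.
Since a_{19} = a_2 = 5, the sequence is eventually periodic: after a pre-period of length 1 it cycles with period 17.
For n ≥ 2, a_n depends only on (n - 2) mod 17. (991 - 2) mod 17 = 3, so a_{991} = a_5 = 25.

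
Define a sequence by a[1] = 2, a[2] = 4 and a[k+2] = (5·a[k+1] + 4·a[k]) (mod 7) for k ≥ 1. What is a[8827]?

a[1] = 2, a[2] = 4, a[3] = 0, a[4] = 2, a[5] = 3, a[6] = 2, a[7] = 1, a[8] = 6, a[9] = 6, a[10] = 5, a[11] = 0, a[12] = 6, a[13] = 2, a[14] = 6, a[15] = 3, a[16] = 4, a[17] = 4, a[18] = 1, a[19] = 0, a[20] = 4, a[21] = 6, a[22] = 4, a[23] = 2, a[24] = 5, a[25] = 5, a[26] = 3, a[27] = 0, a[28] = 5, a[29] = 4, a[30] = 5, a[31] = 6, a[32] = 1, a[33] = 1, a[34] = 2, a[35] = 0, a[36] = 1, a[37] = 5, a[38] = 1, a[39] = 4, a[40] = 3, a[41] = 3, a[42] = 6, a[43] = 0, a[44] = 3, a[45] = 1, a[46] = 3, a[47] = 5, a[48] = 2, a[49] = 2, a[50] = 4.
The sequence repeats with period 48.
(8827 - 1) mod 48 = 42, so a[8827] = a[43] = 0.

0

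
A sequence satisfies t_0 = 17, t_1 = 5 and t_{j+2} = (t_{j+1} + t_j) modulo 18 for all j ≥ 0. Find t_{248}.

2

Computing terms: t_0 = 17,  t_1 = 5,  t_2 = 4,  t_3 = 9,  t_4 = 13,  t_5 = 4,  t_6 = 17,  t_7 = 3,  t_8 = 2,  t_9 = 5,  t_{10} = 7,  t_{11} = 12,  t_{12} = 1,  t_{13} = 13,  t_{14} = 14,  t_{15} = 9,  t_{16} = 5,  t_{17} = 14,  t_{18} = 1,  t_{19} = 15,  t_{20} = 16,  t_{21} = 13,  t_{22} = 11,  t_{23} = 6,  t_{24} = 17,  t_{25} = 5.
Since (t_{24}, t_{25}) = (t_0, t_1) = (17, 5) (two consecutive terms determine the rest), the sequence is periodic with period 24.
So t_{248} = t_{0 + ((248-0) mod 24)} = t_8 = 2.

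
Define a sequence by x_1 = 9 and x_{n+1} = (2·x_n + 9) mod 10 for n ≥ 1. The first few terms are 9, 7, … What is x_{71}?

Computing terms: x_1 = 9; x_2 = 7; x_3 = 3; x_4 = 5; x_5 = 9.
Since x_5 = x_1 = 9, the sequence is periodic with period 4.
(71 - 1) mod 4 = 2, so x_{71} = x_3 = 3.

3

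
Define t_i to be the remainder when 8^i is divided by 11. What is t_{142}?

Listing terms: t_1 = 8,  t_2 = 9,  t_3 = 6,  t_4 = 4,  t_5 = 10,  t_6 = 3,  t_7 = 2,  t_8 = 5,  t_9 = 7,  t_{10} = 1,  t_{11} = 8.
Since t_{11} = t_1 = 8, the sequence is periodic with period 10.
So t_{142} = t_{1 + ((142-1) mod 10)} = t_2 = 9.

9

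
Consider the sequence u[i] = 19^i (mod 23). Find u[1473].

17

u[0] = 1, u[1] = 19, u[2] = 16, u[3] = 5, u[4] = 3, u[5] = 11, u[6] = 2, u[7] = 15, u[8] = 9, u[9] = 10, u[10] = 6, u[11] = 22, u[12] = 4, u[13] = 7, u[14] = 18, u[15] = 20, u[16] = 12, u[17] = 21, u[18] = 8, u[19] = 14, u[20] = 13, u[21] = 17, u[22] = 1.
The sequence repeats with period 22.
So u[1473] = u[0 + ((1473-0) mod 22)] = u[21] = 17.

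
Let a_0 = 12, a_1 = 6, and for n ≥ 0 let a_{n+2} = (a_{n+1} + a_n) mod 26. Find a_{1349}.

14

a_0 = 12; a_1 = 6; a_2 = 18; a_3 = 24; a_4 = 16; a_5 = 14; a_6 = 4; a_7 = 18; a_8 = 22; a_9 = 14; a_{10} = 10; a_{11} = 24; a_{12} = 8; a_{13} = 6; a_{14} = 14; a_{15} = 20; a_{16} = 8; a_{17} = 2; a_{18} = 10; a_{19} = 12; a_{20} = 22; a_{21} = 8; a_{22} = 4; a_{23} = 12; a_{24} = 16; a_{25} = 2; a_{26} = 18; a_{27} = 20; a_{28} = 12; a_{29} = 6.
Since (a_{28}, a_{29}) = (a_0, a_1) = (12, 6) (two consecutive terms determine the rest), the sequence is periodic with period 28.
(1349 - 0) mod 28 = 5, so a_{1349} = a_5 = 14.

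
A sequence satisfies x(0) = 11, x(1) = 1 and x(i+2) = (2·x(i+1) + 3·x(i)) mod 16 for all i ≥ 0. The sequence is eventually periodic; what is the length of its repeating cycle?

We have x(0) = 11; x(1) = 1; x(2) = 3; x(3) = 9; x(4) = 11; x(5) = 1.
The sequence repeats with period 4.

4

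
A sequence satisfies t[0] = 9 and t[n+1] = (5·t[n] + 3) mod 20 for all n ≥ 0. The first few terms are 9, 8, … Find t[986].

t[0] = 9; t[1] = 8; t[2] = 3; t[3] = 18; t[4] = 13; t[5] = 8.
Since t[5] = t[1] = 8, the sequence is eventually periodic: after a pre-period of length 1 it cycles with period 4.
For n ≥ 1, t[n] depends only on (n - 1) mod 4. (986 - 1) mod 4 = 1, so t[986] = t[2] = 3.

3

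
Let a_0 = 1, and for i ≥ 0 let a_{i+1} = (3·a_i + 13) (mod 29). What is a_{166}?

We have a_0 = 1,  a_1 = 16,  a_2 = 3,  a_3 = 22,  a_4 = 21,  a_5 = 18,  a_6 = 9,  a_7 = 11,  a_8 = 17,  a_9 = 6,  a_{10} = 2,  a_{11} = 19,  a_{12} = 12,  a_{13} = 20,  a_{14} = 15,  a_{15} = 0,  a_{16} = 13,  a_{17} = 23,  a_{18} = 24,  a_{19} = 27,  a_{20} = 7,  a_{21} = 5,  a_{22} = 28,  a_{23} = 10,  a_{24} = 14,  a_{25} = 26,  a_{26} = 4,  a_{27} = 25,  a_{28} = 1.
Since a_{28} = a_0 = 1, the sequence is periodic with period 28.
(166 - 0) mod 28 = 26, so a_{166} = a_{26} = 4.

4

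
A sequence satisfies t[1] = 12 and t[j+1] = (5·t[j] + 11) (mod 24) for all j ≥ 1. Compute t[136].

5

Listing terms: t[1] = 12,  t[2] = 23,  t[3] = 6,  t[4] = 17,  t[5] = 0,  t[6] = 11,  t[7] = 18,  t[8] = 5,  t[9] = 12.
Since t[9] = t[1] = 12, the sequence is periodic with period 8.
So t[136] = t[1 + ((136-1) mod 8)] = t[8] = 5.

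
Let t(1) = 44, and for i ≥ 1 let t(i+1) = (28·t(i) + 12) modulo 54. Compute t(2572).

We have t(1) = 44,  t(2) = 2,  t(3) = 14,  t(4) = 26,  t(5) = 38,  t(6) = 50,  t(7) = 8,  t(8) = 20,  t(9) = 32,  t(10) = 44.
The sequence repeats with period 9.
So t(2572) = t(1 + ((2572-1) mod 9)) = t(7) = 8.

8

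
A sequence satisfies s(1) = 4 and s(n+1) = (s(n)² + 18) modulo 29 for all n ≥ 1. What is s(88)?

14

s(1) = 4, s(2) = 5, s(3) = 14, s(4) = 11, s(5) = 23, s(6) = 25, s(7) = 5.
Since s(7) = s(2) = 5, the sequence is eventually periodic: after a pre-period of length 1 it cycles with period 5.
For n ≥ 2, s(n) depends only on (n - 2) mod 5. (88 - 2) mod 5 = 1, so s(88) = s(3) = 14.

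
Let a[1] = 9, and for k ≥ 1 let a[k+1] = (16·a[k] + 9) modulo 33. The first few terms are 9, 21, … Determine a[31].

9

Listing terms: a[1] = 9,  a[2] = 21,  a[3] = 15,  a[4] = 18,  a[5] = 0,  a[6] = 9.
The sequence repeats with period 5.
(31 - 1) mod 5 = 0, so a[31] = a[1] = 9.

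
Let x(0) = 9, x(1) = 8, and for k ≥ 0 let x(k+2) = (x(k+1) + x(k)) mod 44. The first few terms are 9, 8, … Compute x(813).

Listing terms: x(0) = 9, x(1) = 8, x(2) = 17, x(3) = 25, x(4) = 42, x(5) = 23, x(6) = 21, x(7) = 0, x(8) = 21, x(9) = 21, x(10) = 42, x(11) = 19, x(12) = 17, x(13) = 36, x(14) = 9, x(15) = 1, x(16) = 10, x(17) = 11, x(18) = 21, x(19) = 32, x(20) = 9, x(21) = 41, x(22) = 6, x(23) = 3, x(24) = 9, x(25) = 12, x(26) = 21, x(27) = 33, x(28) = 10, x(29) = 43, x(30) = 9, x(31) = 8.
Since (x(30), x(31)) = (x(0), x(1)) = (9, 8) (two consecutive terms determine the rest), the sequence is periodic with period 30.
(813 - 0) mod 30 = 3, so x(813) = x(3) = 25.

25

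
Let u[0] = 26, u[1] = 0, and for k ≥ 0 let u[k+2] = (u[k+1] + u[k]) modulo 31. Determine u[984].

28

u[0] = 26, u[1] = 0, u[2] = 26, u[3] = 26, u[4] = 21, u[5] = 16, u[6] = 6, u[7] = 22, u[8] = 28, u[9] = 19, u[10] = 16, u[11] = 4, u[12] = 20, u[13] = 24, u[14] = 13, u[15] = 6, u[16] = 19, u[17] = 25, u[18] = 13, u[19] = 7, u[20] = 20, u[21] = 27, u[22] = 16, u[23] = 12, u[24] = 28, u[25] = 9, u[26] = 6, u[27] = 15, u[28] = 21, u[29] = 5, u[30] = 26, u[31] = 0.
The sequence repeats with period 30.
(984 - 0) mod 30 = 24, so u[984] = u[24] = 28.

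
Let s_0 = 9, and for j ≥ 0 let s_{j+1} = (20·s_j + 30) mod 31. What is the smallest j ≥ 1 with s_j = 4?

10

Listing terms: s_0 = 9, s_1 = 24, s_2 = 14, s_3 = 0, s_4 = 30, s_5 = 10, s_6 = 13, s_7 = 11, s_8 = 2, s_9 = 8, s_{10} = 4, s_{11} = 17, s_{12} = 29, s_{13} = 21, s_{14} = 16, s_{15} = 9.
The sequence repeats with period 15.
The value 4 first appears (with j ≥ 1) at s_{10}.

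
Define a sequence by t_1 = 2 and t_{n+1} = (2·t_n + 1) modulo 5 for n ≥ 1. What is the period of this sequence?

4

Listing terms: t_1 = 2; t_2 = 0; t_3 = 1; t_4 = 3; t_5 = 2.
Since t_5 = t_1 = 2, the sequence is periodic with period 4.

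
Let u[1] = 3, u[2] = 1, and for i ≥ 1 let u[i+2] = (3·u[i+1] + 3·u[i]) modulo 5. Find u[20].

Computing terms: u[1] = 3, u[2] = 1, u[3] = 2, u[4] = 4, u[5] = 3, u[6] = 1.
The sequence repeats with period 4.
So u[20] = u[1 + ((20-1) mod 4)] = u[4] = 4.

4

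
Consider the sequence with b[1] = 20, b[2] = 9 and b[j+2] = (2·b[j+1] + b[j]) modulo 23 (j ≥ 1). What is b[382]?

0

Listing terms: b[1] = 20,  b[2] = 9,  b[3] = 15,  b[4] = 16,  b[5] = 1,  b[6] = 18,  b[7] = 14,  b[8] = 0,  b[9] = 14,  b[10] = 5,  b[11] = 1,  b[12] = 7,  b[13] = 15,  b[14] = 14,  b[15] = 20,  b[16] = 8,  b[17] = 13,  b[18] = 11,  b[19] = 12,  b[20] = 12,  b[21] = 13,  b[22] = 15,  b[23] = 20,  b[24] = 9.
Since (b[23], b[24]) = (b[1], b[2]) = (20, 9) (two consecutive terms determine the rest), the sequence is periodic with period 22.
(382 - 1) mod 22 = 7, so b[382] = b[8] = 0.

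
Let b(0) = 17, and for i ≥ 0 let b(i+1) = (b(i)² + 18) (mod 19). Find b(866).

b(0) = 17,  b(1) = 3,  b(2) = 8,  b(3) = 6,  b(4) = 16,  b(5) = 8.
Since b(5) = b(2) = 8, the sequence is eventually periodic: after a pre-period of length 2 it cycles with period 3.
For i ≥ 2, b(i) depends only on (i - 2) mod 3. (866 - 2) mod 3 = 0, so b(866) = b(2) = 8.

8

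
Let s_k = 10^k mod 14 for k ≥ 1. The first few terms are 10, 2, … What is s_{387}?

6

Listing terms: s_1 = 10, s_2 = 2, s_3 = 6, s_4 = 4, s_5 = 12, s_6 = 8, s_7 = 10.
The sequence repeats with period 6.
So s_{387} = s_{1 + ((387-1) mod 6)} = s_3 = 6.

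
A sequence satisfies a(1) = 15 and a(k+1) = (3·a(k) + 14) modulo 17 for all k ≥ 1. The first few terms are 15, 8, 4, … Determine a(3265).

15

Listing terms: a(1) = 15; a(2) = 8; a(3) = 4; a(4) = 9; a(5) = 7; a(6) = 1; a(7) = 0; a(8) = 14; a(9) = 5; a(10) = 12; a(11) = 16; a(12) = 11; a(13) = 13; a(14) = 2; a(15) = 3; a(16) = 6; a(17) = 15.
Since a(17) = a(1) = 15, the sequence is periodic with period 16.
So a(3265) = a(1 + ((3265-1) mod 16)) = a(1) = 15.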